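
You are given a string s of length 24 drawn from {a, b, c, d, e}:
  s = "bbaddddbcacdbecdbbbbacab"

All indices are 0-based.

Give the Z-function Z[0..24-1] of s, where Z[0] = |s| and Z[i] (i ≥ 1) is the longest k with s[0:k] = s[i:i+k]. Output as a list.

[24, 1, 0, 0, 0, 0, 0, 1, 0, 0, 0, 0, 1, 0, 0, 0, 2, 2, 3, 1, 0, 0, 0, 1]

Z[0]=24
i=1: outside box; Z[1]=1 scan→box=[1,2)
i=2: outside box; Z[2]=0
i=3: outside box; Z[3]=0
i=4: outside box; Z[4]=0
i=5: outside box; Z[5]=0
i=6: outside box; Z[6]=0
i=7: outside box; Z[7]=1 scan→box=[7,8)
i=8: outside box; Z[8]=0
i=9: outside box; Z[9]=0
i=10: outside box; Z[10]=0
i=11: outside box; Z[11]=0
i=12: outside box; Z[12]=1 scan→box=[12,13)
i=13: outside box; Z[13]=0
i=14: outside box; Z[14]=0
i=15: outside box; Z[15]=0
i=16: outside box; Z[16]=2 scan→box=[16,18)
i=17: min(r-i=1, Z[1]=1)=1; Z[17]=2 scan→box=[17,19)
i=18: min(r-i=1, Z[1]=1)=1; Z[18]=3 scan→box=[18,21)
i=19: min(r-i=2, Z[1]=1)=1; Z[19]=1
i=20: min(r-i=1, Z[2]=0)=0; Z[20]=0
i=21: outside box; Z[21]=0
i=22: outside box; Z[22]=0
i=23: outside box; Z[23]=1 scan→box=[23,24)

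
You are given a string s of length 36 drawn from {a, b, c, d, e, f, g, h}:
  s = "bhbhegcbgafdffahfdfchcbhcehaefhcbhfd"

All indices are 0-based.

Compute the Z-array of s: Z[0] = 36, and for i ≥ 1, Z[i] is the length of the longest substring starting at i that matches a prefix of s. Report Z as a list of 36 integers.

[36, 0, 2, 0, 0, 0, 0, 1, 0, 0, 0, 0, 0, 0, 0, 0, 0, 0, 0, 0, 0, 0, 2, 0, 0, 0, 0, 0, 0, 0, 0, 0, 2, 0, 0, 0]

Z[0]=36
i=1: outside box; Z[1]=0
i=2: outside box; Z[2]=2 scan→box=[2,4)
i=3: min(r-i=1, Z[1]=0)=0; Z[3]=0
i=4: outside box; Z[4]=0
i=5: outside box; Z[5]=0
i=6: outside box; Z[6]=0
i=7: outside box; Z[7]=1 scan→box=[7,8)
i=8: outside box; Z[8]=0
i=9: outside box; Z[9]=0
i=10: outside box; Z[10]=0
i=11: outside box; Z[11]=0
i=12: outside box; Z[12]=0
i=13: outside box; Z[13]=0
i=14: outside box; Z[14]=0
i=15: outside box; Z[15]=0
i=16: outside box; Z[16]=0
i=17: outside box; Z[17]=0
i=18: outside box; Z[18]=0
i=19: outside box; Z[19]=0
i=20: outside box; Z[20]=0
i=21: outside box; Z[21]=0
i=22: outside box; Z[22]=2 scan→box=[22,24)
i=23: min(r-i=1, Z[1]=0)=0; Z[23]=0
i=24: outside box; Z[24]=0
i=25: outside box; Z[25]=0
i=26: outside box; Z[26]=0
i=27: outside box; Z[27]=0
i=28: outside box; Z[28]=0
i=29: outside box; Z[29]=0
i=30: outside box; Z[30]=0
i=31: outside box; Z[31]=0
i=32: outside box; Z[32]=2 scan→box=[32,34)
i=33: min(r-i=1, Z[1]=0)=0; Z[33]=0
i=34: outside box; Z[34]=0
i=35: outside box; Z[35]=0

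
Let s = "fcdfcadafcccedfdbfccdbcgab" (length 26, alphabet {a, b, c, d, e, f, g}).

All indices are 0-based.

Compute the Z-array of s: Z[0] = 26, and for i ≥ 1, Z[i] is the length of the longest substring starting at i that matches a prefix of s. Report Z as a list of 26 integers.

[26, 0, 0, 2, 0, 0, 0, 0, 2, 0, 0, 0, 0, 0, 1, 0, 0, 2, 0, 0, 0, 0, 0, 0, 0, 0]

Z[0]=26
i=1: outside box; Z[1]=0
i=2: outside box; Z[2]=0
i=3: outside box; Z[3]=2 grow→box=[3,5)
i=4: min(r-i=1, Z[1]=0)=0; Z[4]=0
i=5: outside box; Z[5]=0
i=6: outside box; Z[6]=0
i=7: outside box; Z[7]=0
i=8: outside box; Z[8]=2 grow→box=[8,10)
i=9: min(r-i=1, Z[1]=0)=0; Z[9]=0
i=10: outside box; Z[10]=0
i=11: outside box; Z[11]=0
i=12: outside box; Z[12]=0
i=13: outside box; Z[13]=0
i=14: outside box; Z[14]=1 grow→box=[14,15)
i=15: outside box; Z[15]=0
i=16: outside box; Z[16]=0
i=17: outside box; Z[17]=2 grow→box=[17,19)
i=18: min(r-i=1, Z[1]=0)=0; Z[18]=0
i=19: outside box; Z[19]=0
i=20: outside box; Z[20]=0
i=21: outside box; Z[21]=0
i=22: outside box; Z[22]=0
i=23: outside box; Z[23]=0
i=24: outside box; Z[24]=0
i=25: outside box; Z[25]=0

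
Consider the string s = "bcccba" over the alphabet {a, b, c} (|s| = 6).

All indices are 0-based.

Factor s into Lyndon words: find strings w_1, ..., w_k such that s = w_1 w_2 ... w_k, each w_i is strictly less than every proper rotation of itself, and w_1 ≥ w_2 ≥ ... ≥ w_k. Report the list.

emit factor 1: 'bccc' (i=0, period=4)
emit factor 2: 'b' (i=4, period=1)
emit factor 3: 'a' (i=5, period=1)

["bccc", "b", "a"]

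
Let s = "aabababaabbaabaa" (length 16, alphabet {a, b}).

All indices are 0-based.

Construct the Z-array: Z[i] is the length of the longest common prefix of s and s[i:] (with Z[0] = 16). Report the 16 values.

Z[0]=16
i=1: i≥r, start 0; Z[1]=1 grow→box=[1,2)
i=2: i≥r, start 0; Z[2]=0
i=3: i≥r, start 0; Z[3]=1 grow→box=[3,4)
i=4: i≥r, start 0; Z[4]=0
i=5: i≥r, start 0; Z[5]=1 grow→box=[5,6)
i=6: i≥r, start 0; Z[6]=0
i=7: i≥r, start 0; Z[7]=3 grow→box=[7,10)
i=8: min(r-i=2, Z[1]=1)=1; Z[8]=1
i=9: min(r-i=1, Z[2]=0)=0; Z[9]=0
i=10: i≥r, start 0; Z[10]=0
i=11: i≥r, start 0; Z[11]=4 grow→box=[11,15)
i=12: min(r-i=3, Z[1]=1)=1; Z[12]=1
i=13: min(r-i=2, Z[2]=0)=0; Z[13]=0
i=14: min(r-i=1, Z[3]=1)=1; Z[14]=2 grow→box=[14,16)
i=15: min(r-i=1, Z[1]=1)=1; Z[15]=1

[16, 1, 0, 1, 0, 1, 0, 3, 1, 0, 0, 4, 1, 0, 2, 1]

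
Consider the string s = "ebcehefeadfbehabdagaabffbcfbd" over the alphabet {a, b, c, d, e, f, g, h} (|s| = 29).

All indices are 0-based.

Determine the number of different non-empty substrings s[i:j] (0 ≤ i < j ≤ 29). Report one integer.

408

rank | idx | suffix
   0 |  19 | aabffbcfbd
   1 |  14 | abdagaabffbcfbd
   2 |  20 | abffbcfbd
   3 |   8 | adfbehabdagaabffbcfbd
   4 |  17 | agaabffbcfbd
   5 |   1 | bcehefeadfbehabdagaabffbcfbd
   6 |  24 | bcfbd
   7 |  27 | bd
   8 |  15 | bdagaabffbcfbd
   9 |  11 | behabdagaabffbcfbd
  10 |  21 | bffbcfbd
  11 |   2 | cehefeadfbehabdagaabffbcfbd
  12 |  25 | cfbd
  13 |  28 | d
  14 |  16 | dagaabffbcfbd
  15 |   9 | dfbehabdagaabffbcfbd
  16 |   7 | eadfbehabdagaabffbcfbd
  17 |   0 | ebcehefeadfbehabdagaabffbcfbd
  18 |   5 | efeadfbehabdagaabffbcfbd
  19 |  12 | ehabdagaabffbcfbd
  20 |   3 | ehefeadfbehabdagaabffbcfbd
  21 |  23 | fbcfbd
  22 |  26 | fbd
  23 |  10 | fbehabdagaabffbcfbd
  24 |   6 | feadfbehabdagaabffbcfbd
  25 |  22 | ffbcfbd
  26 |  18 | gaabffbcfbd
  27 |  13 | habdagaabffbcfbd
  28 |   4 | hefeadfbehabdagaabffbcfbd

SA = [19, 14, 20, 8, 17, 1, 24, 27, 15, 11, 21, 2, 25, 28, 16, 9, 7, 0, 5, 12, 3, 23, 26, 10, 6, 22, 18, 13, 4]
i: (SA[i-1],SA[i]) lcp shared
  1: (19,14) 1 'a'
  2: (14,20) 2 'ab'
  3: (20,8) 1 'a'
  4: (8,17) 1 'a'
  5: (17,1) 0 ''
  6: (1,24) 2 'bc'
  7: (24,27) 1 'b'
  8: (27,15) 2 'bd'
  9: (15,11) 1 'b'
  10: (11,21) 1 'b'
  11: (21,2) 0 ''
  12: (2,25) 1 'c'
  13: (25,28) 0 ''
  14: (28,16) 1 'd'
  15: (16,9) 1 'd'
  16: (9,7) 0 ''
  17: (7,0) 1 'e'
  18: (0,5) 1 'e'
  19: (5,12) 1 'e'
  20: (12,3) 2 'eh'
  21: (3,23) 0 ''
  22: (23,26) 2 'fb'
  23: (26,10) 2 'fb'
  24: (10,6) 1 'f'
  25: (6,22) 1 'f'
  26: (22,18) 0 ''
  27: (18,13) 0 ''
  28: (13,4) 1 'h'

n(n+1)/2 = 29·30/2 = 435
Σ LCP = 0 + 1 + 2 + 1 + 1 + 0 + 2 + 1 + 2 + 1 + 1 + 0 + 1 + 0 + 1 + 1 + 0 + 1 + 1 + 1 + 2 + 0 + 2 + 2 + 1 + 1 + 0 + 0 + 1 = 27
distinct = 435 − 27 = 408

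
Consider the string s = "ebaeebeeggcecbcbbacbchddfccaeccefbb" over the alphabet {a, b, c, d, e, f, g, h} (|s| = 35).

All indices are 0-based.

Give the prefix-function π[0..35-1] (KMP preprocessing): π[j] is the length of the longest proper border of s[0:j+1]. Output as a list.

π[0] = 0
j=1 s[j]='b': π[1]=0 (border '')
j=2 s[j]='a': π[2]=0 (border '')
j=3 s[j]='e': π[3]=1 (border 'e')
j=4 s[j]='e': k: 1→0; π[4]=1 (border 'e')
j=5 s[j]='b': π[5]=2 (border 'eb')
j=6 s[j]='e': k: 2→0; π[6]=1 (border 'e')
j=7 s[j]='e': k: 1→0; π[7]=1 (border 'e')
j=8 s[j]='g': k: 1→0; π[8]=0 (border '')
j=9 s[j]='g': π[9]=0 (border '')
j=10 s[j]='c': π[10]=0 (border '')
j=11 s[j]='e': π[11]=1 (border 'e')
j=12 s[j]='c': k: 1→0; π[12]=0 (border '')
j=13 s[j]='b': π[13]=0 (border '')
j=14 s[j]='c': π[14]=0 (border '')
j=15 s[j]='b': π[15]=0 (border '')
j=16 s[j]='b': π[16]=0 (border '')
j=17 s[j]='a': π[17]=0 (border '')
j=18 s[j]='c': π[18]=0 (border '')
j=19 s[j]='b': π[19]=0 (border '')
j=20 s[j]='c': π[20]=0 (border '')
j=21 s[j]='h': π[21]=0 (border '')
j=22 s[j]='d': π[22]=0 (border '')
j=23 s[j]='d': π[23]=0 (border '')
j=24 s[j]='f': π[24]=0 (border '')
j=25 s[j]='c': π[25]=0 (border '')
j=26 s[j]='c': π[26]=0 (border '')
j=27 s[j]='a': π[27]=0 (border '')
j=28 s[j]='e': π[28]=1 (border 'e')
j=29 s[j]='c': k: 1→0; π[29]=0 (border '')
j=30 s[j]='c': π[30]=0 (border '')
j=31 s[j]='e': π[31]=1 (border 'e')
j=32 s[j]='f': k: 1→0; π[32]=0 (border '')
j=33 s[j]='b': π[33]=0 (border '')
j=34 s[j]='b': π[34]=0 (border '')

[0, 0, 0, 1, 1, 2, 1, 1, 0, 0, 0, 1, 0, 0, 0, 0, 0, 0, 0, 0, 0, 0, 0, 0, 0, 0, 0, 0, 1, 0, 0, 1, 0, 0, 0]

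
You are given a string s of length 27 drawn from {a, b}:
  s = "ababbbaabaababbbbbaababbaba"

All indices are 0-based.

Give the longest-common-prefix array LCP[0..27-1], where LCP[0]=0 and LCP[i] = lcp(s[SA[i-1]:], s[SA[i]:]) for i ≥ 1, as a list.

rank | idx | suffix
   0 |  26 | a
   1 |   6 | aabaababbbbbaababbaba
   2 |  18 | aababbaba
   3 |   9 | aababbbbbaababbaba
   4 |  24 | aba
   5 |   7 | abaababbbbbaababbaba
   6 |  19 | ababbaba
   7 |   0 | ababbbaabaababbbbbaababbaba
   8 |  10 | ababbbbbaababbaba
   9 |  21 | abbaba
  10 |   2 | abbbaabaababbbbbaababbaba
  11 |  12 | abbbbbaababbaba
  12 |  25 | ba
  13 |   5 | baabaababbbbbaababbaba
  14 |  17 | baababbaba
  15 |   8 | baababbbbbaababbaba
  16 |  23 | baba
  17 |  20 | babbaba
  18 |   1 | babbbaabaababbbbbaababbaba
  19 |  11 | babbbbbaababbaba
  20 |   4 | bbaabaababbbbbaababbaba
  21 |  16 | bbaababbaba
  22 |  22 | bbaba
  23 |   3 | bbbaabaababbbbbaababbaba
  24 |  15 | bbbaababbaba
  25 |  14 | bbbbaababbaba
  26 |  13 | bbbbbaababbaba

SA = [26, 6, 18, 9, 24, 7, 19, 0, 10, 21, 2, 12, 25, 5, 17, 8, 23, 20, 1, 11, 4, 16, 22, 3, 15, 14, 13]
[i] adj suffixes → lcp
  [1] 26/6 → 1 ('a')
  [2] 6/18 → 4 ('aaba')
  [3] 18/9 → 6 ('aababb')
  [4] 9/24 → 1 ('a')
  [5] 24/7 → 3 ('aba')
  [6] 7/19 → 3 ('aba')
  [7] 19/0 → 5 ('ababb')
  [8] 0/10 → 6 ('ababbb')
  [9] 10/21 → 2 ('ab')
  [10] 21/2 → 3 ('abb')
  [11] 2/12 → 4 ('abbb')
  [12] 12/25 → 0 ('')
  [13] 25/5 → 2 ('ba')
  [14] 5/17 → 5 ('baaba')
  [15] 17/8 → 7 ('baababb')
  [16] 8/23 → 2 ('ba')
  [17] 23/20 → 3 ('bab')
  [18] 20/1 → 4 ('babb')
  [19] 1/11 → 5 ('babbb')
  [20] 11/4 → 1 ('b')
  [21] 4/16 → 6 ('bbaaba')
  [22] 16/22 → 3 ('bba')
  [23] 22/3 → 2 ('bb')
  [24] 3/15 → 7 ('bbbaaba')
  [25] 15/14 → 3 ('bbb')
  [26] 14/13 → 4 ('bbbb')

[0, 1, 4, 6, 1, 3, 3, 5, 6, 2, 3, 4, 0, 2, 5, 7, 2, 3, 4, 5, 1, 6, 3, 2, 7, 3, 4]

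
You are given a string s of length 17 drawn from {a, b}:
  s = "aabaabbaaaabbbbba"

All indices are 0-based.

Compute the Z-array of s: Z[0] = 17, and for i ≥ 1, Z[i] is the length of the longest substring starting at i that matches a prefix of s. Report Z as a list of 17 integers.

[17, 1, 0, 3, 1, 0, 0, 2, 2, 3, 1, 0, 0, 0, 0, 0, 1]

Z[0]=17
i=1: outside box; Z[1]=1 scan→box=[1,2)
i=2: outside box; Z[2]=0
i=3: outside box; Z[3]=3 scan→box=[3,6)
i=4: min(r-i=2, Z[1]=1)=1; Z[4]=1
i=5: min(r-i=1, Z[2]=0)=0; Z[5]=0
i=6: outside box; Z[6]=0
i=7: outside box; Z[7]=2 scan→box=[7,9)
i=8: min(r-i=1, Z[1]=1)=1; Z[8]=2 scan→box=[8,10)
i=9: min(r-i=1, Z[1]=1)=1; Z[9]=3 scan→box=[9,12)
i=10: min(r-i=2, Z[1]=1)=1; Z[10]=1
i=11: min(r-i=1, Z[2]=0)=0; Z[11]=0
i=12: outside box; Z[12]=0
i=13: outside box; Z[13]=0
i=14: outside box; Z[14]=0
i=15: outside box; Z[15]=0
i=16: outside box; Z[16]=1 scan→box=[16,17)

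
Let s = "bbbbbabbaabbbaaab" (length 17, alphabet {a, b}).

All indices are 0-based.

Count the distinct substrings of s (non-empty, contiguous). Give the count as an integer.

rank | idx | suffix
   0 |  13 | aaab
   1 |  14 | aab
   2 |   8 | aabbbaaab
   3 |  15 | ab
   4 |   5 | abbaabbbaaab
   5 |   9 | abbbaaab
   6 |  16 | b
   7 |  12 | baaab
   8 |   7 | baabbbaaab
   9 |   4 | babbaabbbaaab
  10 |  11 | bbaaab
  11 |   6 | bbaabbbaaab
  12 |   3 | bbabbaabbbaaab
  13 |  10 | bbbaaab
  14 |   2 | bbbabbaabbbaaab
  15 |   1 | bbbbabbaabbbaaab
  16 |   0 | bbbbbabbaabbbaaab

SA = [13, 14, 8, 15, 5, 9, 16, 12, 7, 4, 11, 6, 3, 10, 2, 1, 0]
[i] adj suffixes → lcp
  [1] 13/14 → 2 ('aa')
  [2] 14/8 → 3 ('aab')
  [3] 8/15 → 1 ('a')
  [4] 15/5 → 2 ('ab')
  [5] 5/9 → 3 ('abb')
  [6] 9/16 → 0 ('')
  [7] 16/12 → 1 ('b')
  [8] 12/7 → 3 ('baa')
  [9] 7/4 → 2 ('ba')
  [10] 4/11 → 1 ('b')
  [11] 11/6 → 4 ('bbaa')
  [12] 6/3 → 3 ('bba')
  [13] 3/10 → 2 ('bb')
  [14] 10/2 → 4 ('bbba')
  [15] 2/1 → 3 ('bbb')
  [16] 1/0 → 4 ('bbbb')

n(n+1)/2 = 17·18/2 = 153
Σ LCP = 0 + 2 + 3 + 1 + 2 + 3 + 0 + 1 + 3 + 2 + 1 + 4 + 3 + 2 + 4 + 3 + 4 = 38
distinct = 153 − 38 = 115

115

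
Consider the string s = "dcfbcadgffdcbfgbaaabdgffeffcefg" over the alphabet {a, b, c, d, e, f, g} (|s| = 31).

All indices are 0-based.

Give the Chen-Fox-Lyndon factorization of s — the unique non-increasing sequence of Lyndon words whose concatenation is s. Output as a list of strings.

["d", "cf", "bc", "adgffdcbfgb", "aaabdgffeffcefg"]

emit factor 1: 'd' (i=0, period=1)
emit factor 2: 'cf' (i=1, period=2)
emit factor 3: 'bc' (i=3, period=2)
emit factor 4: 'adgffdcbfgb' (i=5, period=11)
emit factor 5: 'aaabdgffeffcefg' (i=16, period=15)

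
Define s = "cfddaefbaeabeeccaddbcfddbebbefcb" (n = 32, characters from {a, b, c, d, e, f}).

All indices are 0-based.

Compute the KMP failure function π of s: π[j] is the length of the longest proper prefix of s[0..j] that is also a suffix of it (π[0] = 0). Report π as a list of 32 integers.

π[0] = 0
j=1 s[j]='f': π[1]=0 (border '')
j=2 s[j]='d': π[2]=0 (border '')
j=3 s[j]='d': π[3]=0 (border '')
j=4 s[j]='a': π[4]=0 (border '')
j=5 s[j]='e': π[5]=0 (border '')
j=6 s[j]='f': π[6]=0 (border '')
j=7 s[j]='b': π[7]=0 (border '')
j=8 s[j]='a': π[8]=0 (border '')
j=9 s[j]='e': π[9]=0 (border '')
j=10 s[j]='a': π[10]=0 (border '')
j=11 s[j]='b': π[11]=0 (border '')
j=12 s[j]='e': π[12]=0 (border '')
j=13 s[j]='e': π[13]=0 (border '')
j=14 s[j]='c': π[14]=1 (border 'c')
j=15 s[j]='c': k: 1→0; π[15]=1 (border 'c')
j=16 s[j]='a': k: 1→0; π[16]=0 (border '')
j=17 s[j]='d': π[17]=0 (border '')
j=18 s[j]='d': π[18]=0 (border '')
j=19 s[j]='b': π[19]=0 (border '')
j=20 s[j]='c': π[20]=1 (border 'c')
j=21 s[j]='f': π[21]=2 (border 'cf')
j=22 s[j]='d': π[22]=3 (border 'cfd')
j=23 s[j]='d': π[23]=4 (border 'cfdd')
j=24 s[j]='b': k: 4→0; π[24]=0 (border '')
j=25 s[j]='e': π[25]=0 (border '')
j=26 s[j]='b': π[26]=0 (border '')
j=27 s[j]='b': π[27]=0 (border '')
j=28 s[j]='e': π[28]=0 (border '')
j=29 s[j]='f': π[29]=0 (border '')
j=30 s[j]='c': π[30]=1 (border 'c')
j=31 s[j]='b': k: 1→0; π[31]=0 (border '')

[0, 0, 0, 0, 0, 0, 0, 0, 0, 0, 0, 0, 0, 0, 1, 1, 0, 0, 0, 0, 1, 2, 3, 4, 0, 0, 0, 0, 0, 0, 1, 0]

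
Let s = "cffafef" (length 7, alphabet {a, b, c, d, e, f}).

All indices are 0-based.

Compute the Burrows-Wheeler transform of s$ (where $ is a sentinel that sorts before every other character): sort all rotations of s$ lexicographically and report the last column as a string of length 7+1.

rank  rotation  last
    0  $cffafef  f
    1  afef$cff  f
    2  cffafef$  $
    3  ef$cffaf  f
    4  f$cffafe  e
    5  fafef$cf  f
    6  fef$cffa  a
    7  ffafef$c  c

ff$fefac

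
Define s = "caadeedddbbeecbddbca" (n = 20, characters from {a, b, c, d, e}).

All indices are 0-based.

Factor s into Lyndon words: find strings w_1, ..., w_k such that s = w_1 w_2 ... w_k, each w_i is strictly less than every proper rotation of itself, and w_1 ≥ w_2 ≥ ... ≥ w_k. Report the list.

["c", "aadeedddbbeecbddbc", "a"]

emit factor 1: 'c' (i=0, period=1)
emit factor 2: 'aadeedddbbeecbddbc' (i=1, period=18)
emit factor 3: 'a' (i=19, period=1)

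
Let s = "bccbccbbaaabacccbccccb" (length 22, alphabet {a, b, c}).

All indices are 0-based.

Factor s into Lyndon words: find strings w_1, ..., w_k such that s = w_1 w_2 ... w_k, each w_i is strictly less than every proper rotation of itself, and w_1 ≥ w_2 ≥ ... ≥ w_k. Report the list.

emit factor 1: 'bcc' (i=0, period=3)
emit factor 2: 'bcc' (i=3, period=3)
emit factor 3: 'b' (i=6, period=1)
emit factor 4: 'b' (i=7, period=1)
emit factor 5: 'aaabacccbccccb' (i=8, period=14)

["bcc", "bcc", "b", "b", "aaabacccbccccb"]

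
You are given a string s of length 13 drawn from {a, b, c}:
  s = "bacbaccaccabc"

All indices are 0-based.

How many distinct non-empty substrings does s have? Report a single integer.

72

rank→(start, suffix):
  0 → (10, 'abc')
  1 → (1, 'acbaccaccabc')
  2 → (7, 'accabc')
  3 → (4, 'accaccabc')
  4 → (0, 'bacbaccaccabc')
  5 → (3, 'baccaccabc')
  6 → (11, 'bc')
  7 → (12, 'c')
  8 → (9, 'cabc')
  9 → (6, 'caccabc')
  10 → (2, 'cbaccaccabc')
  11 → (8, 'ccabc')
  12 → (5, 'ccaccabc')

SA = [10, 1, 7, 4, 0, 3, 11, 12, 9, 6, 2, 8, 5]
i: (SA[i-1],SA[i]) lcp shared
  1: (10,1) 1 'a'
  2: (1,7) 2 'ac'
  3: (7,4) 4 'acca'
  4: (4,0) 0 ''
  5: (0,3) 3 'bac'
  6: (3,11) 1 'b'
  7: (11,12) 0 ''
  8: (12,9) 1 'c'
  9: (9,6) 2 'ca'
  10: (6,2) 1 'c'
  11: (2,8) 1 'c'
  12: (8,5) 3 'cca'

n(n+1)/2 = 13·14/2 = 91
Σ LCP = 0 + 1 + 2 + 4 + 0 + 3 + 1 + 0 + 1 + 2 + 1 + 1 + 3 = 19
distinct = 91 − 19 = 72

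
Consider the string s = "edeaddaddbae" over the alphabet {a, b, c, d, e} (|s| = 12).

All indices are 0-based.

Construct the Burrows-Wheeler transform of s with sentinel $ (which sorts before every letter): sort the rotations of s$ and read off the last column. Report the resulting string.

rank  rotation       last
    0  $edeaddaddbae  e
    1  addaddbae$ede  e
    2  addbae$edeadd  d
    3  ae$edeaddaddb  b
    4  bae$edeaddadd  d
    5  daddbae$edead  d
    6  dbae$edeaddad  d
    7  ddaddbae$edea  a
    8  ddbae$edeadda  a
    9  deaddaddbae$e  e
   10  e$edeaddaddba  a
   11  eaddaddbae$ed  d
   12  edeaddaddbae$  $

eedbdddaaead$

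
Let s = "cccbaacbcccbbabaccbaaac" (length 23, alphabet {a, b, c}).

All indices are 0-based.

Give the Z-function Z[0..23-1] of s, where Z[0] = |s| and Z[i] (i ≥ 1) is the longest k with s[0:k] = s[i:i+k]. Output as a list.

[23, 2, 1, 0, 0, 0, 1, 0, 4, 2, 1, 0, 0, 0, 0, 0, 2, 1, 0, 0, 0, 0, 1]

Z[0]=23
i=1: outside box; Z[1]=2 grow→box=[1,3)
i=2: min(r-i=1, Z[1]=2)=1; Z[2]=1
i=3: outside box; Z[3]=0
i=4: outside box; Z[4]=0
i=5: outside box; Z[5]=0
i=6: outside box; Z[6]=1 grow→box=[6,7)
i=7: outside box; Z[7]=0
i=8: outside box; Z[8]=4 grow→box=[8,12)
i=9: min(r-i=3, Z[1]=2)=2; Z[9]=2
i=10: min(r-i=2, Z[2]=1)=1; Z[10]=1
i=11: min(r-i=1, Z[3]=0)=0; Z[11]=0
i=12: outside box; Z[12]=0
i=13: outside box; Z[13]=0
i=14: outside box; Z[14]=0
i=15: outside box; Z[15]=0
i=16: outside box; Z[16]=2 grow→box=[16,18)
i=17: min(r-i=1, Z[1]=2)=1; Z[17]=1
i=18: outside box; Z[18]=0
i=19: outside box; Z[19]=0
i=20: outside box; Z[20]=0
i=21: outside box; Z[21]=0
i=22: outside box; Z[22]=1 grow→box=[22,23)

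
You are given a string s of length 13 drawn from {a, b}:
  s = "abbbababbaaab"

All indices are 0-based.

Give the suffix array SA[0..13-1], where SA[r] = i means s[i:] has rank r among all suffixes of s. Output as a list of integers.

sorted suffixes:
  #0 SA[0]=9  'aaab'
  #1 SA[1]=10  'aab'
  #2 SA[2]=11  'ab'
  #3 SA[3]=4  'ababbaaab'
  #4 SA[4]=6  'abbaaab'
  #5 SA[5]=0  'abbbababbaaab'
  #6 SA[6]=12  'b'
  #7 SA[7]=8  'baaab'
  #8 SA[8]=3  'bababbaaab'
  #9 SA[9]=5  'babbaaab'
  #10 SA[10]=7  'bbaaab'
  #11 SA[11]=2  'bbababbaaab'
  #12 SA[12]=1  'bbbababbaaab'

[9, 10, 11, 4, 6, 0, 12, 8, 3, 5, 7, 2, 1]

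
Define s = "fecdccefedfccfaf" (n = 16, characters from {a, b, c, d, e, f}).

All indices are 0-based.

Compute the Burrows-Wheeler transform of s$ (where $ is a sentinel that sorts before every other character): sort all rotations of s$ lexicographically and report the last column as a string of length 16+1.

rank  rotation           last
    0  $fecdccefedfccfaf  f
    1  af$fecdccefedfccf  f
    2  ccefedfccfaf$fecd  d
    3  ccfaf$fecdccefedf  f
    4  cdccefedfccfaf$fe  e
    5  cefedfccfaf$fecdc  c
    6  cfaf$fecdccefedfc  c
    7  dccefedfccfaf$fec  c
    8  dfccfaf$fecdccefe  e
    9  ecdccefedfccfaf$f  f
   10  edfccfaf$fecdccef  f
   11  efedfccfaf$fecdcc  c
   12  f$fecdccefedfccfa  a
   13  faf$fecdccefedfcc  c
   14  fccfaf$fecdccefed  d
   15  fecdccefedfccfaf$  $
   16  fedfccfaf$fecdcce  e

ffdfeccceffcacd$e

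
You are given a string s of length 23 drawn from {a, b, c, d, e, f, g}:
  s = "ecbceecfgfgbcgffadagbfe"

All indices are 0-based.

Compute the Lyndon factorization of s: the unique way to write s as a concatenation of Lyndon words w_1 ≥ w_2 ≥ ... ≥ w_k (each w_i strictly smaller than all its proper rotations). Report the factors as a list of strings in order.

["e", "c", "bceecfgfgbcgff", "adagbfe"]

emit factor 1: 'e' (i=0, period=1)
emit factor 2: 'c' (i=1, period=1)
emit factor 3: 'bceecfgfgbcgff' (i=2, period=14)
emit factor 4: 'adagbfe' (i=16, period=7)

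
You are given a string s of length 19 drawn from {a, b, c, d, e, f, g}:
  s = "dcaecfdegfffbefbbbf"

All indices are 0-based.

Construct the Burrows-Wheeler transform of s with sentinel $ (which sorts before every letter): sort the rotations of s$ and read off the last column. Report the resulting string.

fcfbfbde$fabdbefcfge

rank  rotation              last
    0  $dcaecfdegfffbefbbbf  f
    1  aecfdegfffbefbbbf$dc  c
    2  bbbf$dcaecfdegfffbef  f
    3  bbf$dcaecfdegfffbefb  b
    4  befbbbf$dcaecfdegfff  f
    5  bf$dcaecfdegfffbefbb  b
    6  caecfdegfffbefbbbf$d  d
    7  cfdegfffbefbbbf$dcae  e
    8  dcaecfdegfffbefbbbf$  $
    9  degfffbefbbbf$dcaecf  f
   10  ecfdegfffbefbbbf$dca  a
   11  efbbbf$dcaecfdegfffb  b
   12  egfffbefbbbf$dcaecfd  d
   13  f$dcaecfdegfffbefbbb  b
   14  fbbbf$dcaecfdegfffbe  e
   15  fbefbbbf$dcaecfdegff  f
   16  fdegfffbefbbbf$dcaec  c
   17  ffbefbbbf$dcaecfdegf  f
   18  fffbefbbbf$dcaecfdeg  g
   19  gfffbefbbbf$dcaecfde  e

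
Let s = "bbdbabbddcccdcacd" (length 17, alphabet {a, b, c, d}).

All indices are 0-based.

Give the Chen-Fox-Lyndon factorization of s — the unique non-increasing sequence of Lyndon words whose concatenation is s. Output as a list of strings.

emit factor 1: 'bbd' (i=0, period=3)
emit factor 2: 'b' (i=3, period=1)
emit factor 3: 'abbddcccdcacd' (i=4, period=13)

["bbd", "b", "abbddcccdcacd"]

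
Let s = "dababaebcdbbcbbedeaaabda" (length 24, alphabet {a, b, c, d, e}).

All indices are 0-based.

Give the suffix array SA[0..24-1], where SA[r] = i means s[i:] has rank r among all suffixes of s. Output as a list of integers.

[23, 18, 19, 1, 3, 20, 5, 2, 4, 10, 13, 11, 7, 21, 14, 12, 8, 22, 0, 9, 16, 17, 6, 15]

rank→(start, suffix):
  0 → (23, 'a')
  1 → (18, 'aaabda')
  2 → (19, 'aabda')
  3 → (1, 'ababaebcdbbcbbedeaaabda')
  4 → (3, 'abaebcdbbcbbedeaaabda')
  5 → (20, 'abda')
  6 → (5, 'aebcdbbcbbedeaaabda')
  7 → (2, 'babaebcdbbcbbedeaaabda')
  8 → (4, 'baebcdbbcbbedeaaabda')
  9 → (10, 'bbcbbedeaaabda')
  10 → (13, 'bbedeaaabda')
  11 → (11, 'bcbbedeaaabda')
  12 → (7, 'bcdbbcbbedeaaabda')
  13 → (21, 'bda')
  14 → (14, 'bedeaaabda')
  15 → (12, 'cbbedeaaabda')
  16 → (8, 'cdbbcbbedeaaabda')
  17 → (22, 'da')
  18 → (0, 'dababaebcdbbcbbedeaaabda')
  19 → (9, 'dbbcbbedeaaabda')
  20 → (16, 'deaaabda')
  21 → (17, 'eaaabda')
  22 → (6, 'ebcdbbcbbedeaaabda')
  23 → (15, 'edeaaabda')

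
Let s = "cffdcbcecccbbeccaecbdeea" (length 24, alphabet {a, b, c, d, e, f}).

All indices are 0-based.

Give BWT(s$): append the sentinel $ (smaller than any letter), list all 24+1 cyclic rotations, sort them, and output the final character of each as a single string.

aeccccbccdeeceb$fbeabcdfc

rank  rotation                   last
    0  $cffdcbcecccbbeccaecbdeea  a
    1  a$cffdcbcecccbbeccaecbdee  e
    2  aecbdeea$cffdcbcecccbbecc  c
    3  bbeccaecbdeea$cffdcbceccc  c
    4  bcecccbbeccaecbdeea$cffdc  c
    5  bdeea$cffdcbcecccbbeccaec  c
    6  beccaecbdeea$cffdcbcecccb  b
    7  caecbdeea$cffdcbcecccbbec  c
    8  cbbeccaecbdeea$cffdcbcecc  c
    9  cbcecccbbeccaecbdeea$cffd  d
   10  cbdeea$cffdcbcecccbbeccae  e
   11  ccaecbdeea$cffdcbcecccbbe  e
   12  ccbbeccaecbdeea$cffdcbcec  c
   13  cccbbeccaecbdeea$cffdcbce  e
   14  cecccbbeccaecbdeea$cffdcb  b
   15  cffdcbcecccbbeccaecbdeea$  $
   16  dcbcecccbbeccaecbdeea$cff  f
   17  deea$cffdcbcecccbbeccaecb  b
   18  ea$cffdcbcecccbbeccaecbde  e
   19  ecbdeea$cffdcbcecccbbecca  a
   20  eccaecbdeea$cffdcbcecccbb  b
   21  ecccbbeccaecbdeea$cffdcbc  c
   22  eea$cffdcbcecccbbeccaecbd  d
   23  fdcbcecccbbeccaecbdeea$cf  f
   24  ffdcbcecccbbeccaecbdeea$c  c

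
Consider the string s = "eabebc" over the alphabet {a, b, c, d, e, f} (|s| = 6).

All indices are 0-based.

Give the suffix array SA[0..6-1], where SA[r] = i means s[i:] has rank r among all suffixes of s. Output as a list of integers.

[1, 4, 2, 5, 0, 3]

rank→(start, suffix):
  0 → (1, 'abebc')
  1 → (4, 'bc')
  2 → (2, 'bebc')
  3 → (5, 'c')
  4 → (0, 'eabebc')
  5 → (3, 'ebc')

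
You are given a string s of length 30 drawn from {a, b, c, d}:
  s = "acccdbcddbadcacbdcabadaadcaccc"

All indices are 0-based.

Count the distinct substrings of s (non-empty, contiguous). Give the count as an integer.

414

rank | idx | suffix
   0 |  22 | aadcaccc
   1 |  18 | abadaadcaccc
   2 |  13 | acbdcabadaadcaccc
   3 |  26 | accc
   4 |   0 | acccdbcddbadcacbdcabadaadcaccc
   5 |  20 | adaadcaccc
   6 |  10 | adcacbdcabadaadcaccc
   7 |  23 | adcaccc
   8 |  19 | badaadcaccc
   9 |   9 | badcacbdcabadaadcaccc
  10 |   5 | bcddbadcacbdcabadaadcaccc
  11 |  15 | bdcabadaadcaccc
  12 |  29 | c
  13 |  17 | cabadaadcaccc
  14 |  12 | cacbdcabadaadcaccc
  15 |  25 | caccc
  16 |  14 | cbdcabadaadcaccc
  17 |  28 | cc
  18 |  27 | ccc
  19 |   1 | cccdbcddbadcacbdcabadaadcaccc
  20 |   2 | ccdbcddbadcacbdcabadaadcaccc
  21 |   3 | cdbcddbadcacbdcabadaadcaccc
  22 |   6 | cddbadcacbdcabadaadcaccc
  23 |  21 | daadcaccc
  24 |   8 | dbadcacbdcabadaadcaccc
  25 |   4 | dbcddbadcacbdcabadaadcaccc
  26 |  16 | dcabadaadcaccc
  27 |  11 | dcacbdcabadaadcaccc
  28 |  24 | dcaccc
  29 |   7 | ddbadcacbdcabadaadcaccc

SA = [22, 18, 13, 26, 0, 20, 10, 23, 19, 9, 5, 15, 29, 17, 12, 25, 14, 28, 27, 1, 2, 3, 6, 21, 8, 4, 16, 11, 24, 7]
[i] adj suffixes → lcp
  [1] 22/18 → 1 ('a')
  [2] 18/13 → 1 ('a')
  [3] 13/26 → 2 ('ac')
  [4] 26/0 → 4 ('accc')
  [5] 0/20 → 1 ('a')
  [6] 20/10 → 2 ('ad')
  [7] 10/23 → 5 ('adcac')
  [8] 23/19 → 0 ('')
  [9] 19/9 → 3 ('bad')
  [10] 9/5 → 1 ('b')
  [11] 5/15 → 1 ('b')
  [12] 15/29 → 0 ('')
  [13] 29/17 → 1 ('c')
  [14] 17/12 → 2 ('ca')
  [15] 12/25 → 3 ('cac')
  [16] 25/14 → 1 ('c')
  [17] 14/28 → 1 ('c')
  [18] 28/27 → 2 ('cc')
  [19] 27/1 → 3 ('ccc')
  [20] 1/2 → 2 ('cc')
  [21] 2/3 → 1 ('c')
  [22] 3/6 → 2 ('cd')
  [23] 6/21 → 0 ('')
  [24] 21/8 → 1 ('d')
  [25] 8/4 → 2 ('db')
  [26] 4/16 → 1 ('d')
  [27] 16/11 → 3 ('dca')
  [28] 11/24 → 4 ('dcac')
  [29] 24/7 → 1 ('d')

n(n+1)/2 = 30·31/2 = 465
Σ LCP = 0 + 1 + 1 + 2 + 4 + 1 + 2 + 5 + 0 + 3 + 1 + 1 + 0 + 1 + 2 + 3 + 1 + 1 + 2 + 3 + 2 + 1 + 2 + 0 + 1 + 2 + 1 + 3 + 4 + 1 = 51
distinct = 465 − 51 = 414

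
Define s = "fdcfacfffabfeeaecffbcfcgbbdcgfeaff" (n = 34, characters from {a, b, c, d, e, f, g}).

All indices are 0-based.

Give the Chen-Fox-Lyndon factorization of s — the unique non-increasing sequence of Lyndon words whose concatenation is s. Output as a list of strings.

emit factor 1: 'f' (i=0, period=1)
emit factor 2: 'd' (i=1, period=1)
emit factor 3: 'cf' (i=2, period=2)
emit factor 4: 'acfff' (i=4, period=5)
emit factor 5: 'abfeeaecffbcfcgbbdcgfeaff' (i=9, period=25)

["f", "d", "cf", "acfff", "abfeeaecffbcfcgbbdcgfeaff"]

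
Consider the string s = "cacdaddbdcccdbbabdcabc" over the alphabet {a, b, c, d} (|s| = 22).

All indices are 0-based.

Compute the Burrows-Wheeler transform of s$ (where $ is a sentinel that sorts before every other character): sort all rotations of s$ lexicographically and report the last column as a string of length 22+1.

ccbcdbdaadbd$dcacccdbba

rank  rotation                 last
    0  $cacdaddbdcccdbbabdcabc  c
    1  abc$cacdaddbdcccdbbabdc  c
    2  abdcabc$cacdaddbdcccdbb  b
    3  acdaddbdcccdbbabdcabc$c  c
    4  addbdcccdbbabdcabc$cacd  d
    5  babdcabc$cacdaddbdcccdb  b
    6  bbabdcabc$cacdaddbdcccd  d
    7  bc$cacdaddbdcccdbbabdca  a
    8  bdcabc$cacdaddbdcccdbba  a
    9  bdcccdbbabdcabc$cacdadd  d
   10  c$cacdaddbdcccdbbabdcab  b
   11  cabc$cacdaddbdcccdbbabd  d
   12  cacdaddbdcccdbbabdcabc$  $
   13  cccdbbabdcabc$cacdaddbd  d
   14  ccdbbabdcabc$cacdaddbdc  c
   15  cdaddbdcccdbbabdcabc$ca  a
   16  cdbbabdcabc$cacdaddbdcc  c
   17  daddbdcccdbbabdcabc$cac  c
   18  dbbabdcabc$cacdaddbdccc  c
   19  dbdcccdbbabdcabc$cacdad  d
   20  dcabc$cacdaddbdcccdbbab  b
   21  dcccdbbabdcabc$cacdaddb  b
   22  ddbdcccdbbabdcabc$cacda  a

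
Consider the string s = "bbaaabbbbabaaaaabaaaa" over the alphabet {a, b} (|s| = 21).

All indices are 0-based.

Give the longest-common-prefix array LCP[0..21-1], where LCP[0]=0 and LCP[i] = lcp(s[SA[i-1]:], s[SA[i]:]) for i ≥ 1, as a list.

rank→(start, suffix):
  0 → (20, 'a')
  1 → (19, 'aa')
  2 → (18, 'aaa')
  3 → (17, 'aaaa')
  4 → (11, 'aaaaabaaaa')
  5 → (12, 'aaaabaaaa')
  6 → (13, 'aaabaaaa')
  7 → (2, 'aaabbbbabaaaaabaaaa')
  8 → (14, 'aabaaaa')
  9 → (3, 'aabbbbabaaaaabaaaa')
  10 → (15, 'abaaaa')
  11 → (9, 'abaaaaabaaaa')
  12 → (4, 'abbbbabaaaaabaaaa')
  13 → (16, 'baaaa')
  14 → (10, 'baaaaabaaaa')
  15 → (1, 'baaabbbbabaaaaabaaaa')
  16 → (8, 'babaaaaabaaaa')
  17 → (0, 'bbaaabbbbabaaaaabaaaa')
  18 → (7, 'bbabaaaaabaaaa')
  19 → (6, 'bbbabaaaaabaaaa')
  20 → (5, 'bbbbabaaaaabaaaa')

SA = [20, 19, 18, 17, 11, 12, 13, 2, 14, 3, 15, 9, 4, 16, 10, 1, 8, 0, 7, 6, 5]
[i] adj suffixes → lcp
  [1] 20/19 → 1 ('a')
  [2] 19/18 → 2 ('aa')
  [3] 18/17 → 3 ('aaa')
  [4] 17/11 → 4 ('aaaa')
  [5] 11/12 → 4 ('aaaa')
  [6] 12/13 → 3 ('aaa')
  [7] 13/2 → 4 ('aaab')
  [8] 2/14 → 2 ('aa')
  [9] 14/3 → 3 ('aab')
  [10] 3/15 → 1 ('a')
  [11] 15/9 → 6 ('abaaaa')
  [12] 9/4 → 2 ('ab')
  [13] 4/16 → 0 ('')
  [14] 16/10 → 5 ('baaaa')
  [15] 10/1 → 4 ('baaa')
  [16] 1/8 → 2 ('ba')
  [17] 8/0 → 1 ('b')
  [18] 0/7 → 3 ('bba')
  [19] 7/6 → 2 ('bb')
  [20] 6/5 → 3 ('bbb')

[0, 1, 2, 3, 4, 4, 3, 4, 2, 3, 1, 6, 2, 0, 5, 4, 2, 1, 3, 2, 3]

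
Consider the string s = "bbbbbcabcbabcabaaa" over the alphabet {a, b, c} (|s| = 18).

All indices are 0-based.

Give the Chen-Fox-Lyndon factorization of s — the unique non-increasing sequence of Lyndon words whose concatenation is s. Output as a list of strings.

emit factor 1: 'bbbbbc' (i=0, period=6)
emit factor 2: 'abcb' (i=6, period=4)
emit factor 3: 'abc' (i=10, period=3)
emit factor 4: 'ab' (i=13, period=2)
emit factor 5: 'a' (i=15, period=1)
emit factor 6: 'a' (i=16, period=1)
emit factor 7: 'a' (i=17, period=1)

["bbbbbc", "abcb", "abc", "ab", "a", "a", "a"]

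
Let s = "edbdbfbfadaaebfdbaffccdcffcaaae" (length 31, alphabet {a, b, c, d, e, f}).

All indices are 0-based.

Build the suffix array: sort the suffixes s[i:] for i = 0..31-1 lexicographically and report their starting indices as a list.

[27, 28, 10, 8, 29, 11, 17, 16, 2, 6, 4, 13, 26, 20, 21, 23, 9, 15, 1, 3, 22, 30, 12, 0, 7, 5, 25, 19, 14, 24, 18]

rank | idx | suffix
   0 |  27 | aaae
   1 |  28 | aae
   2 |  10 | aaebfdbaffccdcffcaaae
   3 |   8 | adaaebfdbaffccdcffcaaae
   4 |  29 | ae
   5 |  11 | aebfdbaffccdcffcaaae
   6 |  17 | affccdcffcaaae
   7 |  16 | baffccdcffcaaae
   8 |   2 | bdbfbfadaaebfdbaffccdcffcaaae
   9 |   6 | bfadaaebfdbaffccdcffcaaae
  10 |   4 | bfbfadaaebfdbaffccdcffcaaae
  11 |  13 | bfdbaffccdcffcaaae
  12 |  26 | caaae
  13 |  20 | ccdcffcaaae
  14 |  21 | cdcffcaaae
  15 |  23 | cffcaaae
  16 |   9 | daaebfdbaffccdcffcaaae
  17 |  15 | dbaffccdcffcaaae
  18 |   1 | dbdbfbfadaaebfdbaffccdcffcaaae
  19 |   3 | dbfbfadaaebfdbaffccdcffcaaae
  20 |  22 | dcffcaaae
  21 |  30 | e
  22 |  12 | ebfdbaffccdcffcaaae
  23 |   0 | edbdbfbfadaaebfdbaffccdcffcaaae
  24 |   7 | fadaaebfdbaffccdcffcaaae
  25 |   5 | fbfadaaebfdbaffccdcffcaaae
  26 |  25 | fcaaae
  27 |  19 | fccdcffcaaae
  28 |  14 | fdbaffccdcffcaaae
  29 |  24 | ffcaaae
  30 |  18 | ffccdcffcaaae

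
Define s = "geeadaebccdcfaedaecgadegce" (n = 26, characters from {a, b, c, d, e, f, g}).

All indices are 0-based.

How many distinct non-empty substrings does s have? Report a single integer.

rank | idx | suffix
   0 |   3 | adaebccdcfaedaecgadegce
   1 |  20 | adegce
   2 |   5 | aebccdcfaedaecgadegce
   3 |  16 | aecgadegce
   4 |  13 | aedaecgadegce
   5 |   7 | bccdcfaedaecgadegce
   6 |   8 | ccdcfaedaecgadegce
   7 |   9 | cdcfaedaecgadegce
   8 |  24 | ce
   9 |  11 | cfaedaecgadegce
  10 |  18 | cgadegce
  11 |   4 | daebccdcfaedaecgadegce
  12 |  15 | daecgadegce
  13 |  10 | dcfaedaecgadegce
  14 |  21 | degce
  15 |  25 | e
  16 |   2 | eadaebccdcfaedaecgadegce
  17 |   6 | ebccdcfaedaecgadegce
  18 |  17 | ecgadegce
  19 |  14 | edaecgadegce
  20 |   1 | eeadaebccdcfaedaecgadegce
  21 |  22 | egce
  22 |  12 | faedaecgadegce
  23 |  19 | gadegce
  24 |  23 | gce
  25 |   0 | geeadaebccdcfaedaecgadegce

SA = [3, 20, 5, 16, 13, 7, 8, 9, 24, 11, 18, 4, 15, 10, 21, 25, 2, 6, 17, 14, 1, 22, 12, 19, 23, 0]
rank  pair      lcp
   1  s[3:],s[20:]  2  'ad'
   2  s[20:],s[5:]  1  'a'
   3  s[5:],s[16:]  2  'ae'
   4  s[16:],s[13:]  2  'ae'
   5  s[13:],s[7:]  0  ''
   6  s[7:],s[8:]  0  ''
   7  s[8:],s[9:]  1  'c'
   8  s[9:],s[24:]  1  'c'
   9  s[24:],s[11:]  1  'c'
  10  s[11:],s[18:]  1  'c'
  11  s[18:],s[4:]  0  ''
  12  s[4:],s[15:]  3  'dae'
  13  s[15:],s[10:]  1  'd'
  14  s[10:],s[21:]  1  'd'
  15  s[21:],s[25:]  0  ''
  16  s[25:],s[2:]  1  'e'
  17  s[2:],s[6:]  1  'e'
  18  s[6:],s[17:]  1  'e'
  19  s[17:],s[14:]  1  'e'
  20  s[14:],s[1:]  1  'e'
  21  s[1:],s[22:]  1  'e'
  22  s[22:],s[12:]  0  ''
  23  s[12:],s[19:]  0  ''
  24  s[19:],s[23:]  1  'g'
  25  s[23:],s[0:]  1  'g'

n(n+1)/2 = 26·27/2 = 351
Σ LCP = 0 + 2 + 1 + 2 + 2 + 0 + 0 + 1 + 1 + 1 + 1 + 0 + 3 + 1 + 1 + 0 + 1 + 1 + 1 + 1 + 1 + 1 + 0 + 0 + 1 + 1 = 24
distinct = 351 − 24 = 327

327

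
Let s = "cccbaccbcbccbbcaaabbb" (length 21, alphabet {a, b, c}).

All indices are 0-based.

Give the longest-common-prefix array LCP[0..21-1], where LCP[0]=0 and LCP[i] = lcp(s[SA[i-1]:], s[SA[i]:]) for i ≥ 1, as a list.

[0, 2, 1, 1, 0, 1, 1, 2, 2, 1, 2, 2, 0, 1, 2, 2, 3, 1, 3, 3, 2]

rank→(start, suffix):
  0 → (15, 'aaabbb')
  1 → (16, 'aabbb')
  2 → (17, 'abbb')
  3 → (4, 'accbcbccbbcaaabbb')
  4 → (20, 'b')
  5 → (3, 'baccbcbccbbcaaabbb')
  6 → (19, 'bb')
  7 → (18, 'bbb')
  8 → (12, 'bbcaaabbb')
  9 → (13, 'bcaaabbb')
  10 → (7, 'bcbccbbcaaabbb')
  11 → (9, 'bccbbcaaabbb')
  12 → (14, 'caaabbb')
  13 → (2, 'cbaccbcbccbbcaaabbb')
  14 → (11, 'cbbcaaabbb')
  15 → (6, 'cbcbccbbcaaabbb')
  16 → (8, 'cbccbbcaaabbb')
  17 → (1, 'ccbaccbcbccbbcaaabbb')
  18 → (10, 'ccbbcaaabbb')
  19 → (5, 'ccbcbccbbcaaabbb')
  20 → (0, 'cccbaccbcbccbbcaaabbb')

SA = [15, 16, 17, 4, 20, 3, 19, 18, 12, 13, 7, 9, 14, 2, 11, 6, 8, 1, 10, 5, 0]
rank  pair      lcp
   1  s[15:],s[16:]  2  'aa'
   2  s[16:],s[17:]  1  'a'
   3  s[17:],s[4:]  1  'a'
   4  s[4:],s[20:]  0  ''
   5  s[20:],s[3:]  1  'b'
   6  s[3:],s[19:]  1  'b'
   7  s[19:],s[18:]  2  'bb'
   8  s[18:],s[12:]  2  'bb'
   9  s[12:],s[13:]  1  'b'
  10  s[13:],s[7:]  2  'bc'
  11  s[7:],s[9:]  2  'bc'
  12  s[9:],s[14:]  0  ''
  13  s[14:],s[2:]  1  'c'
  14  s[2:],s[11:]  2  'cb'
  15  s[11:],s[6:]  2  'cb'
  16  s[6:],s[8:]  3  'cbc'
  17  s[8:],s[1:]  1  'c'
  18  s[1:],s[10:]  3  'ccb'
  19  s[10:],s[5:]  3  'ccb'
  20  s[5:],s[0:]  2  'cc'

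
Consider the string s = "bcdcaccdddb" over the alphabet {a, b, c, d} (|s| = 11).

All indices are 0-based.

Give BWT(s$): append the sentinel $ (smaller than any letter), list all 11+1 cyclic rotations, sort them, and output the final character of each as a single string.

rank  rotation      last
    0  $bcdcaccdddb  b
    1  accdddb$bcdc  c
    2  b$bcdcaccddd  d
    3  bcdcaccdddb$  $
    4  caccdddb$bcd  d
    5  ccdddb$bcdca  a
    6  cdcaccdddb$b  b
    7  cdddb$bcdcac  c
    8  db$bcdcaccdd  d
    9  dcaccdddb$bc  c
   10  ddb$bcdcaccd  d
   11  dddb$bcdcacc  c

bcd$dabcdcdc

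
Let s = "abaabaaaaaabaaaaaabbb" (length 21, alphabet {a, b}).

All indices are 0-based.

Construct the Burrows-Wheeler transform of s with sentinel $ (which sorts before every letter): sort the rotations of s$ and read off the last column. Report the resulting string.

bbbaaaaaabaaaa$abaaaba

rank  rotation                last
    0  $abaabaaaaaabaaaaaabbb  b
    1  aaaaaabaaaaaabbb$abaab  b
    2  aaaaaabbb$abaabaaaaaab  b
    3  aaaaabaaaaaabbb$abaaba  a
    4  aaaaabbb$abaabaaaaaaba  a
    5  aaaabaaaaaabbb$abaabaa  a
    6  aaaabbb$abaabaaaaaabaa  a
    7  aaabaaaaaabbb$abaabaaa  a
    8  aaabbb$abaabaaaaaabaaa  a
    9  aabaaaaaabaaaaaabbb$ab  b
   10  aabaaaaaabbb$abaabaaaa  a
   11  aabbb$abaabaaaaaabaaaa  a
   12  abaaaaaabaaaaaabbb$aba  a
   13  abaaaaaabbb$abaabaaaaa  a
   14  abaabaaaaaabaaaaaabbb$  $
   15  abbb$abaabaaaaaabaaaaa  a
   16  b$abaabaaaaaabaaaaaabb  b
   17  baaaaaabaaaaaabbb$abaa  a
   18  baaaaaabbb$abaabaaaaaa  a
   19  baabaaaaaabaaaaaabbb$a  a
   20  bb$abaabaaaaaabaaaaaab  b
   21  bbb$abaabaaaaaabaaaaaa  a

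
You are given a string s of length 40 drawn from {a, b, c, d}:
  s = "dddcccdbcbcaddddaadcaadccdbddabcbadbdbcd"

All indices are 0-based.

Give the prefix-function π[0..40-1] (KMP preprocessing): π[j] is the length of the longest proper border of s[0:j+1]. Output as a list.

π[0] = 0
j=1 s[j]='d': π[1]=1 (border 'd')
j=2 s[j]='d': π[2]=2 (border 'dd')
j=3 s[j]='c': k: 2→1→0; π[3]=0 (border '')
j=4 s[j]='c': π[4]=0 (border '')
j=5 s[j]='c': π[5]=0 (border '')
j=6 s[j]='d': π[6]=1 (border 'd')
j=7 s[j]='b': k: 1→0; π[7]=0 (border '')
j=8 s[j]='c': π[8]=0 (border '')
j=9 s[j]='b': π[9]=0 (border '')
j=10 s[j]='c': π[10]=0 (border '')
j=11 s[j]='a': π[11]=0 (border '')
j=12 s[j]='d': π[12]=1 (border 'd')
j=13 s[j]='d': π[13]=2 (border 'dd')
j=14 s[j]='d': π[14]=3 (border 'ddd')
j=15 s[j]='d': k: 3→2; π[15]=3 (border 'ddd')
j=16 s[j]='a': k: 3→2→1→0; π[16]=0 (border '')
j=17 s[j]='a': π[17]=0 (border '')
j=18 s[j]='d': π[18]=1 (border 'd')
j=19 s[j]='c': k: 1→0; π[19]=0 (border '')
j=20 s[j]='a': π[20]=0 (border '')
j=21 s[j]='a': π[21]=0 (border '')
j=22 s[j]='d': π[22]=1 (border 'd')
j=23 s[j]='c': k: 1→0; π[23]=0 (border '')
j=24 s[j]='c': π[24]=0 (border '')
j=25 s[j]='d': π[25]=1 (border 'd')
j=26 s[j]='b': k: 1→0; π[26]=0 (border '')
j=27 s[j]='d': π[27]=1 (border 'd')
j=28 s[j]='d': π[28]=2 (border 'dd')
j=29 s[j]='a': k: 2→1→0; π[29]=0 (border '')
j=30 s[j]='b': π[30]=0 (border '')
j=31 s[j]='c': π[31]=0 (border '')
j=32 s[j]='b': π[32]=0 (border '')
j=33 s[j]='a': π[33]=0 (border '')
j=34 s[j]='d': π[34]=1 (border 'd')
j=35 s[j]='b': k: 1→0; π[35]=0 (border '')
j=36 s[j]='d': π[36]=1 (border 'd')
j=37 s[j]='b': k: 1→0; π[37]=0 (border '')
j=38 s[j]='c': π[38]=0 (border '')
j=39 s[j]='d': π[39]=1 (border 'd')

[0, 1, 2, 0, 0, 0, 1, 0, 0, 0, 0, 0, 1, 2, 3, 3, 0, 0, 1, 0, 0, 0, 1, 0, 0, 1, 0, 1, 2, 0, 0, 0, 0, 0, 1, 0, 1, 0, 0, 1]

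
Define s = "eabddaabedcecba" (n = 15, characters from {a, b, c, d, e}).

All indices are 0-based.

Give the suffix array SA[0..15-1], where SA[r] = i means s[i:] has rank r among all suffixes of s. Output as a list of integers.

[14, 5, 1, 6, 13, 2, 7, 12, 10, 4, 9, 3, 0, 11, 8]

rank→(start, suffix):
  0 → (14, 'a')
  1 → (5, 'aabedcecba')
  2 → (1, 'abddaabedcecba')
  3 → (6, 'abedcecba')
  4 → (13, 'ba')
  5 → (2, 'bddaabedcecba')
  6 → (7, 'bedcecba')
  7 → (12, 'cba')
  8 → (10, 'cecba')
  9 → (4, 'daabedcecba')
  10 → (9, 'dcecba')
  11 → (3, 'ddaabedcecba')
  12 → (0, 'eabddaabedcecba')
  13 → (11, 'ecba')
  14 → (8, 'edcecba')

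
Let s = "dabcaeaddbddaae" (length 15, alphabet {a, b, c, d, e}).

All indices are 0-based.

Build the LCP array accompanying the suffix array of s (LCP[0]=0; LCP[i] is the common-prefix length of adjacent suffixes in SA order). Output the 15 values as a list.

rank | idx | suffix
   0 |  12 | aae
   1 |   1 | abcaeaddbddaae
   2 |   6 | addbddaae
   3 |  13 | ae
   4 |   4 | aeaddbddaae
   5 |   2 | bcaeaddbddaae
   6 |   9 | bddaae
   7 |   3 | caeaddbddaae
   8 |  11 | daae
   9 |   0 | dabcaeaddbddaae
  10 |   8 | dbddaae
  11 |  10 | ddaae
  12 |   7 | ddbddaae
  13 |  14 | e
  14 |   5 | eaddbddaae

SA = [12, 1, 6, 13, 4, 2, 9, 3, 11, 0, 8, 10, 7, 14, 5]
[i] adj suffixes → lcp
  [1] 12/1 → 1 ('a')
  [2] 1/6 → 1 ('a')
  [3] 6/13 → 1 ('a')
  [4] 13/4 → 2 ('ae')
  [5] 4/2 → 0 ('')
  [6] 2/9 → 1 ('b')
  [7] 9/3 → 0 ('')
  [8] 3/11 → 0 ('')
  [9] 11/0 → 2 ('da')
  [10] 0/8 → 1 ('d')
  [11] 8/10 → 1 ('d')
  [12] 10/7 → 2 ('dd')
  [13] 7/14 → 0 ('')
  [14] 14/5 → 1 ('e')

[0, 1, 1, 1, 2, 0, 1, 0, 0, 2, 1, 1, 2, 0, 1]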